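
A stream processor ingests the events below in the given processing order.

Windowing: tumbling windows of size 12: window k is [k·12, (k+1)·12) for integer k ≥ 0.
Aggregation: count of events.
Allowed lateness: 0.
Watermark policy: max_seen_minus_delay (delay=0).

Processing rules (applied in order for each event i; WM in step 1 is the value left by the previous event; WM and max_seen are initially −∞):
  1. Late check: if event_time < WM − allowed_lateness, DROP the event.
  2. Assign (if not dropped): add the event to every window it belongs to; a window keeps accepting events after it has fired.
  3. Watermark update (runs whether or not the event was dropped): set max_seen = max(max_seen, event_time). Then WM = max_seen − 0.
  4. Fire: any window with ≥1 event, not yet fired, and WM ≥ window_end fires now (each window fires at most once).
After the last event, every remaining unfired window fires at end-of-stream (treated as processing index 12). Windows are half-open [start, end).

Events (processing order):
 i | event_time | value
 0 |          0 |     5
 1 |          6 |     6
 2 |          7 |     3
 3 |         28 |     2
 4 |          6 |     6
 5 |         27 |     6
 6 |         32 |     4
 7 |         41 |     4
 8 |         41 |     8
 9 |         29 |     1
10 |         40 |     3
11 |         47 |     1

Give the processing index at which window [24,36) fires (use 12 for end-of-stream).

i=0 t=0 v=5: → [0,12); WM=0
i=1 t=6 v=6: → [0,12); WM=6
i=2 t=7 v=3: → [0,12); WM=7
i=3 t=28 v=2: → [24,36); WM=28; [0,12) fires=3
i=4 t=6 v=6: DROP (t<28-0); WM=28
i=5 t=27 v=6: DROP (t<28-0); WM=28
i=6 t=32 v=4: → [24,36); WM=32
i=7 t=41 v=4: → [36,48); WM=41; [24,36) fires=2
i=8 t=41 v=8: → [36,48); WM=41
i=9 t=29 v=1: DROP (t<41-0); WM=41
i=10 t=40 v=3: DROP (t<41-0); WM=41
i=11 t=47 v=1: → [36,48); WM=47

7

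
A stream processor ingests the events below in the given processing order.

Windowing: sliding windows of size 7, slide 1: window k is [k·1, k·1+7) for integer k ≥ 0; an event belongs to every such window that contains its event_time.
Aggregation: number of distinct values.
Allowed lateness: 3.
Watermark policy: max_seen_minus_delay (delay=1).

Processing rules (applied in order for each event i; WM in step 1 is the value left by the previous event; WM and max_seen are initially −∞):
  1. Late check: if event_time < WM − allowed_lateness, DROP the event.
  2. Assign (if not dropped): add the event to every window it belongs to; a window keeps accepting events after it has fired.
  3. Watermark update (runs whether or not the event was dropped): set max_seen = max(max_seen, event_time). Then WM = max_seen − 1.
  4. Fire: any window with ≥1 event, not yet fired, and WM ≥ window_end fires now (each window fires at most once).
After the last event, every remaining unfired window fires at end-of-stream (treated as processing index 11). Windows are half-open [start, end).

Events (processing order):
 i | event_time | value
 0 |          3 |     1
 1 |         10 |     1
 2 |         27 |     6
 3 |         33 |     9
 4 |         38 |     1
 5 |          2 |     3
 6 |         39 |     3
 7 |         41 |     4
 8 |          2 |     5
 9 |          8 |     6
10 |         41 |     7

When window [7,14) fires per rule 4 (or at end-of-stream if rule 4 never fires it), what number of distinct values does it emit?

i=0 t=3 v=1: → [3,10),[2,9),[1,8),[0,7); WM=2
i=1 t=10 v=1: → [10,17),[9,16),[8,15),[7,14),[6,13),[5,12),[4,11); WM=9; [0,7) fires=1 [1,8) fires=1 [2,9) fires=1
i=2 t=27 v=6: → [27,34),[26,33),[25,32),[24,31),[23,30),[22,29),[21,28); WM=26; [3,10) fires=1 [4,11) fires=1 [5,12) fires=1 [6,13) fires=1 [7,14) fires=1 [8,15) fires=1 [9,16) fires=1 [10,17) fires=1
i=3 t=33 v=9: → [33,40),[32,39),[31,38),[30,37),[29,36),[28,35),[27,34); WM=32; [21,28) fires=1 [22,29) fires=1 [23,30) fires=1 [24,31) fires=1 [25,32) fires=1
i=4 t=38 v=1: → [38,45),[37,44),[36,43),[35,42),[34,41),[33,40),[32,39); WM=37; [26,33) fires=1 [27,34) fires=2 [28,35) fires=1 [29,36) fires=1 [30,37) fires=1
i=5 t=2 v=3: DROP (t<37-3); WM=37
i=6 t=39 v=3: → [39,46),[38,45),[37,44),[36,43),[35,42),[34,41),[33,40); WM=38; [31,38) fires=1
i=7 t=41 v=4: → [41,48),[40,47),[39,46),[38,45),[37,44),[36,43),[35,42); WM=40; [32,39) fires=2 [33,40) fires=3
i=8 t=2 v=5: DROP (t<40-3); WM=40
i=9 t=8 v=6: DROP (t<40-3); WM=40
i=10 t=41 v=7: → [41,48),[40,47),[39,46),[38,45),[37,44),[36,43),[35,42); WM=40

1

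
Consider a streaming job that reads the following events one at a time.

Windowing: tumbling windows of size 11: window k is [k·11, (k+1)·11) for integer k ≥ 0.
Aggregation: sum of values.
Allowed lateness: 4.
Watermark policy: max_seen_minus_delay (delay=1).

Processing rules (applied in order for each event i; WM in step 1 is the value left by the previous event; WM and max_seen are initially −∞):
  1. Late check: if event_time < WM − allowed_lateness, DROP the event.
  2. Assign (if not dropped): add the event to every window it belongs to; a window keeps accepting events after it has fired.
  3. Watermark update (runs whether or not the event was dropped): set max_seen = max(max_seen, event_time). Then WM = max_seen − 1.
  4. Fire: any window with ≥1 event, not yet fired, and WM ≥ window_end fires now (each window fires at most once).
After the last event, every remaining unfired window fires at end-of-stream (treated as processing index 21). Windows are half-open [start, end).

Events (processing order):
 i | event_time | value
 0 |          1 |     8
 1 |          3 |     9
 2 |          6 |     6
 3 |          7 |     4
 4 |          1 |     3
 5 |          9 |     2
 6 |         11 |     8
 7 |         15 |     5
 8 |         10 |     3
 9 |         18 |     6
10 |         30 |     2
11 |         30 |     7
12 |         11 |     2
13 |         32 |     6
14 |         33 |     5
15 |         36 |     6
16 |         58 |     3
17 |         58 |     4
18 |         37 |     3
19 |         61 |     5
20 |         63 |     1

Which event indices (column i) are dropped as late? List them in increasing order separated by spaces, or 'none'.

i=0 t=1 v=8: → [0,11); WM=0
i=1 t=3 v=9: → [0,11); WM=2
i=2 t=6 v=6: → [0,11); WM=5
i=3 t=7 v=4: → [0,11); WM=6
i=4 t=1 v=3: DROP (t<6-4); WM=6
i=5 t=9 v=2: → [0,11); WM=8
i=6 t=11 v=8: → [11,22); WM=10
i=7 t=15 v=5: → [11,22); WM=14; [0,11) fires=29
i=8 t=10 v=3: → [0,11); WM=14
i=9 t=18 v=6: → [11,22); WM=17
i=10 t=30 v=2: → [22,33); WM=29; [11,22) fires=19
i=11 t=30 v=7: → [22,33); WM=29
i=12 t=11 v=2: DROP (t<29-4); WM=29
i=13 t=32 v=6: → [22,33); WM=31
i=14 t=33 v=5: → [33,44); WM=32
i=15 t=36 v=6: → [33,44); WM=35; [22,33) fires=15
i=16 t=58 v=3: → [55,66); WM=57; [33,44) fires=11
i=17 t=58 v=4: → [55,66); WM=57
i=18 t=37 v=3: DROP (t<57-4); WM=57
i=19 t=61 v=5: → [55,66); WM=60
i=20 t=63 v=1: → [55,66); WM=62

4 12 18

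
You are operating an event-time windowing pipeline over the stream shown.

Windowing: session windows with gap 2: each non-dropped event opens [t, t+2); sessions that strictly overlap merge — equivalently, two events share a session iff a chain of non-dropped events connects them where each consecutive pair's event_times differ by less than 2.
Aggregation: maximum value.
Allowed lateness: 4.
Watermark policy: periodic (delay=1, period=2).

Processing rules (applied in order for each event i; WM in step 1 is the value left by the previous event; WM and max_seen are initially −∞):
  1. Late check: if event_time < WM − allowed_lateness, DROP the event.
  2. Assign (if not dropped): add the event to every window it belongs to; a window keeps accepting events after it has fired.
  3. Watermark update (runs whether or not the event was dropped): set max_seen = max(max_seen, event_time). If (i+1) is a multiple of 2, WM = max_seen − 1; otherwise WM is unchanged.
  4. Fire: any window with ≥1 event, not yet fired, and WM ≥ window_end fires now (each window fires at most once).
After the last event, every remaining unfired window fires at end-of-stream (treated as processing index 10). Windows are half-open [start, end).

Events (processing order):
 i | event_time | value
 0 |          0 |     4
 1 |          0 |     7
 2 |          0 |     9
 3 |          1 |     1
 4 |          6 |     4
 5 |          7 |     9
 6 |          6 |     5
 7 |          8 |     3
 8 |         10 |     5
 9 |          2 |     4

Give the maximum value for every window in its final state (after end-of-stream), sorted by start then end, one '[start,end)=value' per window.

i=0 t=0 v=4: → [0,2); WM=−∞
i=1 t=0 v=7: → [0,2); WM=-1
i=2 t=0 v=9: → [0,2); WM=-1
i=3 t=1 v=1: → [0,3); WM=0
i=4 t=6 v=4: → [6,8); WM=0
i=5 t=7 v=9: → [6,9); WM=6
i=6 t=6 v=5: → [6,9); WM=6
i=7 t=8 v=3: → [6,10); WM=7
i=8 t=10 v=5: → [10,12); WM=7
i=9 t=2 v=4: DROP (t<7-4); WM=9

[0,3)=9 [6,10)=9 [10,12)=5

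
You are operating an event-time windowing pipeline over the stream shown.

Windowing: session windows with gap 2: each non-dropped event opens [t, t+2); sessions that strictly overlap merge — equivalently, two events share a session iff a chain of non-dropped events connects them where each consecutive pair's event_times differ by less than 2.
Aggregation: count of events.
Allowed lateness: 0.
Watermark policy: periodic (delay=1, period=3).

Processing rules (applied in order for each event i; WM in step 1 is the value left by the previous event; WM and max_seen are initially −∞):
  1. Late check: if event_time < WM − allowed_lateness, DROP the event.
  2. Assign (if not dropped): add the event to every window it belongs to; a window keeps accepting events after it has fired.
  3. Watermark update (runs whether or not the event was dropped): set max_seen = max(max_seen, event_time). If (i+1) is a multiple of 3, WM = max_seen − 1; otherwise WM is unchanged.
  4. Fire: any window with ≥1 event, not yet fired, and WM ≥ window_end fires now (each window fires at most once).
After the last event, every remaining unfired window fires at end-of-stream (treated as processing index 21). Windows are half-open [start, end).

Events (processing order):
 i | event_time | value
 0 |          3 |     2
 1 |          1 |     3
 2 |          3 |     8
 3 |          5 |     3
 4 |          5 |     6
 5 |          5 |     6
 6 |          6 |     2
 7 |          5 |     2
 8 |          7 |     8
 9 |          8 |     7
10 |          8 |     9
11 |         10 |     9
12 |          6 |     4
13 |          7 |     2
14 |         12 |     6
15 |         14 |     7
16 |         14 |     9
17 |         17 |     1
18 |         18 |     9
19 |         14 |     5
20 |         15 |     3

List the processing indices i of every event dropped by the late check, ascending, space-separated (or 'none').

i=0 t=3 v=2: → [3,5); WM=−∞
i=1 t=1 v=3: → [1,3); WM=−∞
i=2 t=3 v=8: → [3,5); WM=2
i=3 t=5 v=3: → [5,7); WM=2
i=4 t=5 v=6: → [5,7); WM=2
i=5 t=5 v=6: → [5,7); WM=4
i=6 t=6 v=2: → [5,8); WM=4
i=7 t=5 v=2: → [5,8); WM=4
i=8 t=7 v=8: → [5,9); WM=6
i=9 t=8 v=7: → [5,10); WM=6
i=10 t=8 v=9: → [5,10); WM=6
i=11 t=10 v=9: → [10,12); WM=9
i=12 t=6 v=4: DROP (t<9-0); WM=9
i=13 t=7 v=2: DROP (t<9-0); WM=9
i=14 t=12 v=6: → [12,14); WM=11
i=15 t=14 v=7: → [14,16); WM=11
i=16 t=14 v=9: → [14,16); WM=11
i=17 t=17 v=1: → [17,19); WM=16
i=18 t=18 v=9: → [17,20); WM=16
i=19 t=14 v=5: DROP (t<16-0); WM=16
i=20 t=15 v=3: DROP (t<16-0); WM=17

12 13 19 20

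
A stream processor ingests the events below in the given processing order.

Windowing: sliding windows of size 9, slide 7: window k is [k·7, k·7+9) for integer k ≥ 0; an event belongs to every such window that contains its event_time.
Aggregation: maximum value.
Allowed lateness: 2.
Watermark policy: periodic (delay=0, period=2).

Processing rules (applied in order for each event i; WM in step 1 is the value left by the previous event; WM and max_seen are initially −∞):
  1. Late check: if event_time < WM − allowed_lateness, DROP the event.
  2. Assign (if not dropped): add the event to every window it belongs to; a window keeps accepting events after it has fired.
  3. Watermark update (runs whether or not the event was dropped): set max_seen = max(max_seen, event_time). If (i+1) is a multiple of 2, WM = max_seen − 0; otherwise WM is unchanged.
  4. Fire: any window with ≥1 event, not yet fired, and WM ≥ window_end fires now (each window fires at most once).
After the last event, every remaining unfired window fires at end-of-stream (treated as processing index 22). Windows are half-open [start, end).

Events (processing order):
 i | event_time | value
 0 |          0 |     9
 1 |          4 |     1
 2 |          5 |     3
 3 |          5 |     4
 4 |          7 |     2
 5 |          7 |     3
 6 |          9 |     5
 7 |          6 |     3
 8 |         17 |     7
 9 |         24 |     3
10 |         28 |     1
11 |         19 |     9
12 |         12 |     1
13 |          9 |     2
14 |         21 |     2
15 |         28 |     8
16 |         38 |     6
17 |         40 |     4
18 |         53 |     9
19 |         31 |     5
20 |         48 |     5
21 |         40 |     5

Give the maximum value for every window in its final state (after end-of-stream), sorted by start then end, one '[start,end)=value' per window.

[0,9)=9 [7,16)=5 [14,23)=7 [21,30)=8 [28,37)=8 [35,44)=6 [49,58)=9

i=0 t=0 v=9: → [0,9); WM=−∞
i=1 t=4 v=1: → [0,9); WM=4
i=2 t=5 v=3: → [0,9); WM=4
i=3 t=5 v=4: → [0,9); WM=5
i=4 t=7 v=2: → [7,16),[0,9); WM=5
i=5 t=7 v=3: → [7,16),[0,9); WM=7
i=6 t=9 v=5: → [7,16); WM=7
i=7 t=6 v=3: → [0,9); WM=9; [0,9) fires=9
i=8 t=17 v=7: → [14,23); WM=9
i=9 t=24 v=3: → [21,30); WM=24; [7,16) fires=5 [14,23) fires=7
i=10 t=28 v=1: → [28,37),[21,30); WM=24
i=11 t=19 v=9: DROP (t<24-2); WM=28
i=12 t=12 v=1: DROP (t<28-2); WM=28
i=13 t=9 v=2: DROP (t<28-2); WM=28
i=14 t=21 v=2: DROP (t<28-2); WM=28
i=15 t=28 v=8: → [28,37),[21,30); WM=28
i=16 t=38 v=6: → [35,44); WM=28
i=17 t=40 v=4: → [35,44); WM=40; [21,30) fires=8 [28,37) fires=8
i=18 t=53 v=9: → [49,58); WM=40
i=19 t=31 v=5: DROP (t<40-2); WM=53; [35,44) fires=6
i=20 t=48 v=5: DROP (t<53-2); WM=53
i=21 t=40 v=5: DROP (t<53-2); WM=53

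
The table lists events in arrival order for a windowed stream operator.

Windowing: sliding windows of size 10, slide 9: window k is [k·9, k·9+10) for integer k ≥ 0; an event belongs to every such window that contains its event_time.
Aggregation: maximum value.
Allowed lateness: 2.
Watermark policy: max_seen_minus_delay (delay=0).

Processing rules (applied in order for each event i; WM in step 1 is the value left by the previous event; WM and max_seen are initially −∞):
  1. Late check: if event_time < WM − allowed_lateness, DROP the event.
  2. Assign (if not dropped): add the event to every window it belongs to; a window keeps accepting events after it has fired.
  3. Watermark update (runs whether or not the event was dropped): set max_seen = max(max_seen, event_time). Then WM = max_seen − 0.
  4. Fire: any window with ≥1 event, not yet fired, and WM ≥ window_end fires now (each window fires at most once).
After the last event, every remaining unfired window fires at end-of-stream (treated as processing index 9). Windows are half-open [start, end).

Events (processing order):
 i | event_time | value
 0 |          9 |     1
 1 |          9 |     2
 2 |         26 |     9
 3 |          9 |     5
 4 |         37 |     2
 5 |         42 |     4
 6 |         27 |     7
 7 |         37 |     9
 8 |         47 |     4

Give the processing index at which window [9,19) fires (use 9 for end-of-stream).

i=0 t=9 v=1: → [9,19),[0,10); WM=9
i=1 t=9 v=2: → [9,19),[0,10); WM=9
i=2 t=26 v=9: → [18,28); WM=26; [0,10) fires=2 [9,19) fires=2
i=3 t=9 v=5: DROP (t<26-2); WM=26
i=4 t=37 v=2: → [36,46); WM=37; [18,28) fires=9
i=5 t=42 v=4: → [36,46); WM=42
i=6 t=27 v=7: DROP (t<42-2); WM=42
i=7 t=37 v=9: DROP (t<42-2); WM=42
i=8 t=47 v=4: → [45,55); WM=47; [36,46) fires=4

2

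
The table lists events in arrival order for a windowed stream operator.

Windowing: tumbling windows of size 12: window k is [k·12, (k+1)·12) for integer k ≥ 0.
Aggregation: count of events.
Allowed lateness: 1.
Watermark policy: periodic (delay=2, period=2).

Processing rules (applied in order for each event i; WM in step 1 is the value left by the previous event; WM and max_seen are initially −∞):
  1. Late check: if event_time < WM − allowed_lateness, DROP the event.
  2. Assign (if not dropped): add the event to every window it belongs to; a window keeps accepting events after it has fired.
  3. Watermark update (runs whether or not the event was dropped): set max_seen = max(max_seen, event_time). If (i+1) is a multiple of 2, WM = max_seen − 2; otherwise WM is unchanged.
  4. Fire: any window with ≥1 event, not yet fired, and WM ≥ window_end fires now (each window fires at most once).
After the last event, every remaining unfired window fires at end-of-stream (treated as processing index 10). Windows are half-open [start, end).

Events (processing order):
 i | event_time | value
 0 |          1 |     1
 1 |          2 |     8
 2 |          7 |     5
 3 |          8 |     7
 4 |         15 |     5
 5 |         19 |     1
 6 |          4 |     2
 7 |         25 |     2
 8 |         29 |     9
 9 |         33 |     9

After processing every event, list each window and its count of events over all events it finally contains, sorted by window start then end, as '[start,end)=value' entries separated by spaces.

[0,12)=4 [12,24)=2 [24,36)=3

i=0 t=1 v=1: → [0,12); WM=−∞
i=1 t=2 v=8: → [0,12); WM=0
i=2 t=7 v=5: → [0,12); WM=0
i=3 t=8 v=7: → [0,12); WM=6
i=4 t=15 v=5: → [12,24); WM=6
i=5 t=19 v=1: → [12,24); WM=17; [0,12) fires=4
i=6 t=4 v=2: DROP (t<17-1); WM=17
i=7 t=25 v=2: → [24,36); WM=23
i=8 t=29 v=9: → [24,36); WM=23
i=9 t=33 v=9: → [24,36); WM=31; [12,24) fires=2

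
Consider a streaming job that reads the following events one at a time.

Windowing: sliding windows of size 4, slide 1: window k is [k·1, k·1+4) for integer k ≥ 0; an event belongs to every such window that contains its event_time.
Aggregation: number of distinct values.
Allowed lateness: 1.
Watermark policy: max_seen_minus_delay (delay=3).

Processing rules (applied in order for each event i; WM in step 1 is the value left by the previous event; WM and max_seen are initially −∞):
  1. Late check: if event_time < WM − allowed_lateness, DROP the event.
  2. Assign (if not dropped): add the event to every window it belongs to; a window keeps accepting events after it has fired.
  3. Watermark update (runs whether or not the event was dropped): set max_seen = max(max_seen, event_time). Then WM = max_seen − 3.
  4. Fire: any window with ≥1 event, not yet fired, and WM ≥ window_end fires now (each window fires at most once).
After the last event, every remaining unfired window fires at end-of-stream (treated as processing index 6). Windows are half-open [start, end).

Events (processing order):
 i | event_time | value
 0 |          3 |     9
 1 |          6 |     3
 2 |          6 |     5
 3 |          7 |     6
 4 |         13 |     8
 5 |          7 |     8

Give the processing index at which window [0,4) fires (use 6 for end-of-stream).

i=0 t=3 v=9: → [3,7),[2,6),[1,5),[0,4); WM=0
i=1 t=6 v=3: → [6,10),[5,9),[4,8),[3,7); WM=3
i=2 t=6 v=5: → [6,10),[5,9),[4,8),[3,7); WM=3
i=3 t=7 v=6: → [7,11),[6,10),[5,9),[4,8); WM=4; [0,4) fires=1
i=4 t=13 v=8: → [13,17),[12,16),[11,15),[10,14); WM=10; [1,5) fires=1 [2,6) fires=1 [3,7) fires=3 [4,8) fires=3 [5,9) fires=3 [6,10) fires=3
i=5 t=7 v=8: DROP (t<10-1); WM=10

3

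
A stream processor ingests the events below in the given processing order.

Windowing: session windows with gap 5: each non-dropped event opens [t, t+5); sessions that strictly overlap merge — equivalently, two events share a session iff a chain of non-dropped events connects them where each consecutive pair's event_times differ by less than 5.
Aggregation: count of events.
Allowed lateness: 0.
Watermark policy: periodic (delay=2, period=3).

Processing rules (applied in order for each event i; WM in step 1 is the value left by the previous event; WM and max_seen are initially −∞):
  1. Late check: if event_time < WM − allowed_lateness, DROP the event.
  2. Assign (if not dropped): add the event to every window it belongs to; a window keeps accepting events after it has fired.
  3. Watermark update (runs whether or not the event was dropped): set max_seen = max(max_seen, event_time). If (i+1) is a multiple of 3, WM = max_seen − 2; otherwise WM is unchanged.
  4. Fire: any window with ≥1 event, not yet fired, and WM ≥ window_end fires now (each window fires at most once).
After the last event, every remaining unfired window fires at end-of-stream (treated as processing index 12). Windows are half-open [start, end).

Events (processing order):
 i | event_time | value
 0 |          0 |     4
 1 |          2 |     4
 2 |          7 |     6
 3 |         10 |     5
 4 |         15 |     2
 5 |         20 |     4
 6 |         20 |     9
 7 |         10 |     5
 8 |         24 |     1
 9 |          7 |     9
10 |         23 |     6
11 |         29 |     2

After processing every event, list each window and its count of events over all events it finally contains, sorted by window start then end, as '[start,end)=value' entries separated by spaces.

[0,7)=2 [7,15)=2 [15,20)=1 [20,29)=4 [29,34)=1

i=0 t=0 v=4: → [0,5); WM=−∞
i=1 t=2 v=4: → [0,7); WM=−∞
i=2 t=7 v=6: → [7,12); WM=5
i=3 t=10 v=5: → [7,15); WM=5
i=4 t=15 v=2: → [15,20); WM=5
i=5 t=20 v=4: → [20,25); WM=18
i=6 t=20 v=9: → [20,25); WM=18
i=7 t=10 v=5: DROP (t<18-0); WM=18
i=8 t=24 v=1: → [20,29); WM=22
i=9 t=7 v=9: DROP (t<22-0); WM=22
i=10 t=23 v=6: → [20,29); WM=22
i=11 t=29 v=2: → [29,34); WM=27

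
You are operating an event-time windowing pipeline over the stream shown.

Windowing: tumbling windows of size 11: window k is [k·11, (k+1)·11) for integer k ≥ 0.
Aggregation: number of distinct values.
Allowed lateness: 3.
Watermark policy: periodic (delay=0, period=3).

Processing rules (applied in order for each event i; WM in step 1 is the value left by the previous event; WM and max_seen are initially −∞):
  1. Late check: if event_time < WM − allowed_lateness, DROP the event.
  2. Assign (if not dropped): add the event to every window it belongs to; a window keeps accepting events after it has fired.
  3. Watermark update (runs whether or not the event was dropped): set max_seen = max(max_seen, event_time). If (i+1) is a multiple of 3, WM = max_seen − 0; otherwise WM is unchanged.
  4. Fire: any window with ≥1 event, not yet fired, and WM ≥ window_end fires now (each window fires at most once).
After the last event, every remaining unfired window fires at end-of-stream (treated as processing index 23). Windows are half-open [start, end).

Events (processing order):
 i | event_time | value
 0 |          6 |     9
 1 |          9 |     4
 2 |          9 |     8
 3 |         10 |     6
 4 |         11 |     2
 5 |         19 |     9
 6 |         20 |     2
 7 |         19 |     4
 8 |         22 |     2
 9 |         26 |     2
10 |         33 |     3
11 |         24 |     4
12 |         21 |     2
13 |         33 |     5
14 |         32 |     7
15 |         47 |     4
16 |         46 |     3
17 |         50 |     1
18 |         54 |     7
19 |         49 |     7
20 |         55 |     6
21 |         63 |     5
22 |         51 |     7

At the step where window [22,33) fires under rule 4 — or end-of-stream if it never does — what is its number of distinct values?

i=0 t=6 v=9: → [0,11); WM=−∞
i=1 t=9 v=4: → [0,11); WM=−∞
i=2 t=9 v=8: → [0,11); WM=9
i=3 t=10 v=6: → [0,11); WM=9
i=4 t=11 v=2: → [11,22); WM=9
i=5 t=19 v=9: → [11,22); WM=19; [0,11) fires=4
i=6 t=20 v=2: → [11,22); WM=19
i=7 t=19 v=4: → [11,22); WM=19
i=8 t=22 v=2: → [22,33); WM=22; [11,22) fires=3
i=9 t=26 v=2: → [22,33); WM=22
i=10 t=33 v=3: → [33,44); WM=22
i=11 t=24 v=4: → [22,33); WM=33; [22,33) fires=2
i=12 t=21 v=2: DROP (t<33-3); WM=33
i=13 t=33 v=5: → [33,44); WM=33
i=14 t=32 v=7: → [22,33); WM=33
i=15 t=47 v=4: → [44,55); WM=33
i=16 t=46 v=3: → [44,55); WM=33
i=17 t=50 v=1: → [44,55); WM=50; [33,44) fires=2
i=18 t=54 v=7: → [44,55); WM=50
i=19 t=49 v=7: → [44,55); WM=50
i=20 t=55 v=6: → [55,66); WM=55; [44,55) fires=4
i=21 t=63 v=5: → [55,66); WM=55
i=22 t=51 v=7: DROP (t<55-3); WM=55

2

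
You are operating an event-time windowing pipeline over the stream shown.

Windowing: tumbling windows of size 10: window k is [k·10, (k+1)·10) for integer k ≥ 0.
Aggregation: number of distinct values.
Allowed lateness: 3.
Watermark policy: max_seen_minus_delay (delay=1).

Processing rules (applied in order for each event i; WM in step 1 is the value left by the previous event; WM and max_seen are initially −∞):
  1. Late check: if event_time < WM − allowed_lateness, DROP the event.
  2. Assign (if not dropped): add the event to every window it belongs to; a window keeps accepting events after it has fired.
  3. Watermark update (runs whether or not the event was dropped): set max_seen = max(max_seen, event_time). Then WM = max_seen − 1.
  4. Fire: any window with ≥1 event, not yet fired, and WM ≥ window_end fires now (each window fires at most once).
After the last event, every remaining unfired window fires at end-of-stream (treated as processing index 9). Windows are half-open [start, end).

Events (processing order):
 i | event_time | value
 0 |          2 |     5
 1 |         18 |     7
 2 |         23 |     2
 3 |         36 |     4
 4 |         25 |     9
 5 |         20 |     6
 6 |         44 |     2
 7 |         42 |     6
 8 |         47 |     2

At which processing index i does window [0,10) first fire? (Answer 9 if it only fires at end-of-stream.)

i=0 t=2 v=5: → [0,10); WM=1
i=1 t=18 v=7: → [10,20); WM=17; [0,10) fires=1
i=2 t=23 v=2: → [20,30); WM=22; [10,20) fires=1
i=3 t=36 v=4: → [30,40); WM=35; [20,30) fires=1
i=4 t=25 v=9: DROP (t<35-3); WM=35
i=5 t=20 v=6: DROP (t<35-3); WM=35
i=6 t=44 v=2: → [40,50); WM=43; [30,40) fires=1
i=7 t=42 v=6: → [40,50); WM=43
i=8 t=47 v=2: → [40,50); WM=46

1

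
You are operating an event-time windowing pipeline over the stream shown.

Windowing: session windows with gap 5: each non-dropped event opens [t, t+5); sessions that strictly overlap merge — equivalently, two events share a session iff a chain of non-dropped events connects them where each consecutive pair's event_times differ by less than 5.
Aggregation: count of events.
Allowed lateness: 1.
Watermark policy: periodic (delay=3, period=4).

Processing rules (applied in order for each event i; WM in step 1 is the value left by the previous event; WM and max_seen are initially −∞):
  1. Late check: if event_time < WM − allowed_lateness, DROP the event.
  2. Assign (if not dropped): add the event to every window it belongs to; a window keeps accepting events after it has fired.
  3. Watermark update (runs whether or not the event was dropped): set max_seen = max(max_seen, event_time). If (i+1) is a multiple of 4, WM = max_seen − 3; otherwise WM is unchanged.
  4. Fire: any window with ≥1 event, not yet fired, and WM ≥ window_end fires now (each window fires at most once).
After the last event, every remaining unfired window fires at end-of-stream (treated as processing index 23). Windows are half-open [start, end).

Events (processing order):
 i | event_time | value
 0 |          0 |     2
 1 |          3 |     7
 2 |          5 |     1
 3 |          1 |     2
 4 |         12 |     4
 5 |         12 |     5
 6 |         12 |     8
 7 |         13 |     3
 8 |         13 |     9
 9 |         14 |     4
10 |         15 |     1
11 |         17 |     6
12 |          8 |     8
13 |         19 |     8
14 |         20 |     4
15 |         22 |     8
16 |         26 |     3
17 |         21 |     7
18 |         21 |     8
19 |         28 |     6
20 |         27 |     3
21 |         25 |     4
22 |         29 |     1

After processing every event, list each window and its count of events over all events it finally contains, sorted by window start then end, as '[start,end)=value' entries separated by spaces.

[0,10)=4 [12,34)=18

i=0 t=0 v=2: → [0,5); WM=−∞
i=1 t=3 v=7: → [0,8); WM=−∞
i=2 t=5 v=1: → [0,10); WM=−∞
i=3 t=1 v=2: → [0,10); WM=2
i=4 t=12 v=4: → [12,17); WM=2
i=5 t=12 v=5: → [12,17); WM=2
i=6 t=12 v=8: → [12,17); WM=2
i=7 t=13 v=3: → [12,18); WM=10
i=8 t=13 v=9: → [12,18); WM=10
i=9 t=14 v=4: → [12,19); WM=10
i=10 t=15 v=1: → [12,20); WM=10
i=11 t=17 v=6: → [12,22); WM=14
i=12 t=8 v=8: DROP (t<14-1); WM=14
i=13 t=19 v=8: → [12,24); WM=14
i=14 t=20 v=4: → [12,25); WM=14
i=15 t=22 v=8: → [12,27); WM=19
i=16 t=26 v=3: → [12,31); WM=19
i=17 t=21 v=7: → [12,31); WM=19
i=18 t=21 v=8: → [12,31); WM=19
i=19 t=28 v=6: → [12,33); WM=25
i=20 t=27 v=3: → [12,33); WM=25
i=21 t=25 v=4: → [12,33); WM=25
i=22 t=29 v=1: → [12,34); WM=25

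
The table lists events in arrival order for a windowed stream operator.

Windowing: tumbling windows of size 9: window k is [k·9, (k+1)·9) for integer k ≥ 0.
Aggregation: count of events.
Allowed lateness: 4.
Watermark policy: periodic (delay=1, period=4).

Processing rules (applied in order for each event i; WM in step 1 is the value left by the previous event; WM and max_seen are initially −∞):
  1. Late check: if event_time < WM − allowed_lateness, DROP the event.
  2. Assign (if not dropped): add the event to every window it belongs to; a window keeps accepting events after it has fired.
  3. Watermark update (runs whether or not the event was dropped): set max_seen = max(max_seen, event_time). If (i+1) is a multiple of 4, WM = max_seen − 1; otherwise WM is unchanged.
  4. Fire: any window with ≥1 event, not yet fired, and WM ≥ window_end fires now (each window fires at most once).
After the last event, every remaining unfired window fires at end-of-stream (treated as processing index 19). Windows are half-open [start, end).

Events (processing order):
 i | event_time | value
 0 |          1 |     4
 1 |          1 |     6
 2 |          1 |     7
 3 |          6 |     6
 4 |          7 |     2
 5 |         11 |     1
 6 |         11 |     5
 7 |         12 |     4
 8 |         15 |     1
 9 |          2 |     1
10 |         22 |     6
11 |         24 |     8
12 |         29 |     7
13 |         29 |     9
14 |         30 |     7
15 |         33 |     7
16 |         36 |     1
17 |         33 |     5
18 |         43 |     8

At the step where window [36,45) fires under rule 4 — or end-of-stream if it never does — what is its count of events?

2

i=0 t=1 v=4: → [0,9); WM=−∞
i=1 t=1 v=6: → [0,9); WM=−∞
i=2 t=1 v=7: → [0,9); WM=−∞
i=3 t=6 v=6: → [0,9); WM=5
i=4 t=7 v=2: → [0,9); WM=5
i=5 t=11 v=1: → [9,18); WM=5
i=6 t=11 v=5: → [9,18); WM=5
i=7 t=12 v=4: → [9,18); WM=11; [0,9) fires=5
i=8 t=15 v=1: → [9,18); WM=11
i=9 t=2 v=1: DROP (t<11-4); WM=11
i=10 t=22 v=6: → [18,27); WM=11
i=11 t=24 v=8: → [18,27); WM=23; [9,18) fires=4
i=12 t=29 v=7: → [27,36); WM=23
i=13 t=29 v=9: → [27,36); WM=23
i=14 t=30 v=7: → [27,36); WM=23
i=15 t=33 v=7: → [27,36); WM=32; [18,27) fires=2
i=16 t=36 v=1: → [36,45); WM=32
i=17 t=33 v=5: → [27,36); WM=32
i=18 t=43 v=8: → [36,45); WM=32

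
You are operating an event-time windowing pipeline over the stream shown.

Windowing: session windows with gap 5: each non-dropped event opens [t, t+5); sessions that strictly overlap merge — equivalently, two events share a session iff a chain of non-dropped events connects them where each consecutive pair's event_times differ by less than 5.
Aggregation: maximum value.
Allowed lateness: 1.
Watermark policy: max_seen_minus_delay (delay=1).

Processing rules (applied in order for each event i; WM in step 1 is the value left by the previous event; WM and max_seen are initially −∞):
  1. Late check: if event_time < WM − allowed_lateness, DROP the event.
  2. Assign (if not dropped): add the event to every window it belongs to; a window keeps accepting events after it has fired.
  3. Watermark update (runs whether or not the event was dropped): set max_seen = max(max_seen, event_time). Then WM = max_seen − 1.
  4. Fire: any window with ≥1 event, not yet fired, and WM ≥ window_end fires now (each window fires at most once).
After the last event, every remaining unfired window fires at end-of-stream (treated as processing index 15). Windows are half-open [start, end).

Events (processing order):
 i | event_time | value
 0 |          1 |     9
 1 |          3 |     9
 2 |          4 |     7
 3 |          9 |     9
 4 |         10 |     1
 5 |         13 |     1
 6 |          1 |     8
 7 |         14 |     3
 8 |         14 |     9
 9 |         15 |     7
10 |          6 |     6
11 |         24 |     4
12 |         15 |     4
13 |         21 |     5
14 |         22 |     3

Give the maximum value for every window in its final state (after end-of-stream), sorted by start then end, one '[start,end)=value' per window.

i=0 t=1 v=9: → [1,6); WM=0
i=1 t=3 v=9: → [1,8); WM=2
i=2 t=4 v=7: → [1,9); WM=3
i=3 t=9 v=9: → [9,14); WM=8
i=4 t=10 v=1: → [9,15); WM=9
i=5 t=13 v=1: → [9,18); WM=12
i=6 t=1 v=8: DROP (t<12-1); WM=12
i=7 t=14 v=3: → [9,19); WM=13
i=8 t=14 v=9: → [9,19); WM=13
i=9 t=15 v=7: → [9,20); WM=14
i=10 t=6 v=6: DROP (t<14-1); WM=14
i=11 t=24 v=4: → [24,29); WM=23
i=12 t=15 v=4: DROP (t<23-1); WM=23
i=13 t=21 v=5: DROP (t<23-1); WM=23
i=14 t=22 v=3: → [22,29); WM=23

[1,9)=9 [9,20)=9 [22,29)=4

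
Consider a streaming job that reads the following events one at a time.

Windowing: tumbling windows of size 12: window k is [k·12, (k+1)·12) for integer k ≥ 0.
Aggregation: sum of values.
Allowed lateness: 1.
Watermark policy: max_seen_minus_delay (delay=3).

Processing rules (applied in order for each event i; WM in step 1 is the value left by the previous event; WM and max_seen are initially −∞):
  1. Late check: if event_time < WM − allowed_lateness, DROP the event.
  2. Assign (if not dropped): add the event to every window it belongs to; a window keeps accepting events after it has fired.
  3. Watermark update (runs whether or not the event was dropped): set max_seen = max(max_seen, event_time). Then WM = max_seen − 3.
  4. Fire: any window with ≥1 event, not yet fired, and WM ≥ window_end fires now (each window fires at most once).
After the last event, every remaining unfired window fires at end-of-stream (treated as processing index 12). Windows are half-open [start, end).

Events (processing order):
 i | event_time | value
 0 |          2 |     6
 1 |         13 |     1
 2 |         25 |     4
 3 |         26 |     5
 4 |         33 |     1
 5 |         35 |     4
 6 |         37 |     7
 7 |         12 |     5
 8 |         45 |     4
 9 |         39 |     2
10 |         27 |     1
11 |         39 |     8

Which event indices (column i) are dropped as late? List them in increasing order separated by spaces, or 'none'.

7 9 10 11

i=0 t=2 v=6: → [0,12); WM=-1
i=1 t=13 v=1: → [12,24); WM=10
i=2 t=25 v=4: → [24,36); WM=22; [0,12) fires=6
i=3 t=26 v=5: → [24,36); WM=23
i=4 t=33 v=1: → [24,36); WM=30; [12,24) fires=1
i=5 t=35 v=4: → [24,36); WM=32
i=6 t=37 v=7: → [36,48); WM=34
i=7 t=12 v=5: DROP (t<34-1); WM=34
i=8 t=45 v=4: → [36,48); WM=42; [24,36) fires=14
i=9 t=39 v=2: DROP (t<42-1); WM=42
i=10 t=27 v=1: DROP (t<42-1); WM=42
i=11 t=39 v=8: DROP (t<42-1); WM=42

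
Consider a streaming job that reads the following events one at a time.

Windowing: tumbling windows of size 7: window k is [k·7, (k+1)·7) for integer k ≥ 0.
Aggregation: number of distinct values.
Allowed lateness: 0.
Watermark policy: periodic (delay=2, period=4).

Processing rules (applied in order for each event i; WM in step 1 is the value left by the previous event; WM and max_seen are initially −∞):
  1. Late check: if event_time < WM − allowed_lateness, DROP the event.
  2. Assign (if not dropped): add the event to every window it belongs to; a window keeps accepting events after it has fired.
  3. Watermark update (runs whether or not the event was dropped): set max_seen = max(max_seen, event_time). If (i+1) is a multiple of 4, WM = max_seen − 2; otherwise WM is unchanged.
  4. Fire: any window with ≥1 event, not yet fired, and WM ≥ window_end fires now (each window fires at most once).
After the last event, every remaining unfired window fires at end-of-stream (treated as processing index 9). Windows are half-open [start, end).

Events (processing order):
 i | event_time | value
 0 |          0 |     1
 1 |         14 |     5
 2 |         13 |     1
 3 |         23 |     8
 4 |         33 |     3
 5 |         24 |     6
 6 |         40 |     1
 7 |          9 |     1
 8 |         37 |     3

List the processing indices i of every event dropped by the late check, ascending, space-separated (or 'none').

i=0 t=0 v=1: → [0,7); WM=−∞
i=1 t=14 v=5: → [14,21); WM=−∞
i=2 t=13 v=1: → [7,14); WM=−∞
i=3 t=23 v=8: → [21,28); WM=21; [0,7) fires=1 [7,14) fires=1 [14,21) fires=1
i=4 t=33 v=3: → [28,35); WM=21
i=5 t=24 v=6: → [21,28); WM=21
i=6 t=40 v=1: → [35,42); WM=21
i=7 t=9 v=1: DROP (t<21-0); WM=38; [21,28) fires=2 [28,35) fires=1
i=8 t=37 v=3: DROP (t<38-0); WM=38

7 8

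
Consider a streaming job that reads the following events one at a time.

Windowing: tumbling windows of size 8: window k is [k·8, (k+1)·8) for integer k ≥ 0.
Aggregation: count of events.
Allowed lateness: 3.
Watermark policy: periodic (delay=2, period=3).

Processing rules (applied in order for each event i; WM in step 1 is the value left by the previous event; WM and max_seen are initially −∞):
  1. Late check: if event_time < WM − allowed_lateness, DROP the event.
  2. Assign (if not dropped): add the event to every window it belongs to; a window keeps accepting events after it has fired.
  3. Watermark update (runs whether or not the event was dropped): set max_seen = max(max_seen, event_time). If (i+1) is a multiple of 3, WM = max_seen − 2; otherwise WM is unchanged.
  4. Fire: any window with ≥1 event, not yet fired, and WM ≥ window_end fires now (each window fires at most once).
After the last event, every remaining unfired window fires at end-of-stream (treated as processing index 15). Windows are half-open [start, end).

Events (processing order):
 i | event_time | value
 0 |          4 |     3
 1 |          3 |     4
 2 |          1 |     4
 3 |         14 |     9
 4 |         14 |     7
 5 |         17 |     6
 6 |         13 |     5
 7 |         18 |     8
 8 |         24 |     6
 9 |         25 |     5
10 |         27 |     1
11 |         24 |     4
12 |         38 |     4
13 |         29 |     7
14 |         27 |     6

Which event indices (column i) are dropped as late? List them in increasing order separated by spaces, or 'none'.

none

i=0 t=4 v=3: → [0,8); WM=−∞
i=1 t=3 v=4: → [0,8); WM=−∞
i=2 t=1 v=4: → [0,8); WM=2
i=3 t=14 v=9: → [8,16); WM=2
i=4 t=14 v=7: → [8,16); WM=2
i=5 t=17 v=6: → [16,24); WM=15; [0,8) fires=3
i=6 t=13 v=5: → [8,16); WM=15
i=7 t=18 v=8: → [16,24); WM=15
i=8 t=24 v=6: → [24,32); WM=22; [8,16) fires=3
i=9 t=25 v=5: → [24,32); WM=22
i=10 t=27 v=1: → [24,32); WM=22
i=11 t=24 v=4: → [24,32); WM=25; [16,24) fires=2
i=12 t=38 v=4: → [32,40); WM=25
i=13 t=29 v=7: → [24,32); WM=25
i=14 t=27 v=6: → [24,32); WM=36; [24,32) fires=6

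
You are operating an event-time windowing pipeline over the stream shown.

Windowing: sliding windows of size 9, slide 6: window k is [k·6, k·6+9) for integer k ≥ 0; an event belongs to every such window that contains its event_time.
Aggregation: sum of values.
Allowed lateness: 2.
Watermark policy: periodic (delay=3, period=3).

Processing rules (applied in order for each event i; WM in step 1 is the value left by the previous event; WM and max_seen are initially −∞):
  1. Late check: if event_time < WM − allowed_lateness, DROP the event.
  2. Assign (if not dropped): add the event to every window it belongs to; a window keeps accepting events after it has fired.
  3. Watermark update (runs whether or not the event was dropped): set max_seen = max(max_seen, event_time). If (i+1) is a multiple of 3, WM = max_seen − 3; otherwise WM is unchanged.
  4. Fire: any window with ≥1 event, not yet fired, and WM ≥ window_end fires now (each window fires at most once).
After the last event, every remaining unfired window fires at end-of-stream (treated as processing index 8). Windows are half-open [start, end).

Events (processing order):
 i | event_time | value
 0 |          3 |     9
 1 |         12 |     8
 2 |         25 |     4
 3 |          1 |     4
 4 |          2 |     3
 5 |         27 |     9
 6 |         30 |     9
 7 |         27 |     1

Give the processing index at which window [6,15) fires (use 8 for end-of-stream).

i=0 t=3 v=9: → [0,9); WM=−∞
i=1 t=12 v=8: → [12,21),[6,15); WM=−∞
i=2 t=25 v=4: → [24,33),[18,27); WM=22; [0,9) fires=9 [6,15) fires=8 [12,21) fires=8
i=3 t=1 v=4: DROP (t<22-2); WM=22
i=4 t=2 v=3: DROP (t<22-2); WM=22
i=5 t=27 v=9: → [24,33); WM=24
i=6 t=30 v=9: → [30,39),[24,33); WM=24
i=7 t=27 v=1: → [24,33); WM=24

2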